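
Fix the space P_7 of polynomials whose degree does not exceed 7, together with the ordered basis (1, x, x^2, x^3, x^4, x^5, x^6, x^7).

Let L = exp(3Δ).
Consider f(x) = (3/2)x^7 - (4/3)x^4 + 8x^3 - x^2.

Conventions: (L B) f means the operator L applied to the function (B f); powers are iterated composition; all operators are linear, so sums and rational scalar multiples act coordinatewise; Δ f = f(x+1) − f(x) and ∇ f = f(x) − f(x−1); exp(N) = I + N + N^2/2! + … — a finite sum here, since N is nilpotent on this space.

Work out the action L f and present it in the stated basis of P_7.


the image equals g(x) = (3/2)x^7 + (63/2)x^6 + 378x^5 + (17947/6)x^4 + (32429/2)x^3 + 58754x^2 + (259327/2)x + 265753/2

order-1 term: (63/2)x^6 + (189/2)x^5 + (315/2)x^4 + (283/2)x^3 + (285/2)x^2 + (163/2)x + 43/2
order-2 term: (567/2)x^5 + (2835/2)x^4 + (6615/2)x^3 + (8361/2)x^2 + (6003/2)x + 1947/2
order-3 term: (2835/2)x^4 + 8505x^3 + (42525/2)x^2 + 25371x + 24381/2
order-4 term: (8505/2)x^3 + 25515x^2 + (110565/2)x + 42417
order-5 term: (15309/2)x^2 + (76545/2)x + 51030
order-6 term: (15309/2)x + 45927/2
order-7 term: 6561/2
the series for exp(3Δ) f terminates at order 7
exp(3Δ) f = (3/2)x^7 + (63/2)x^6 + 378x^5 + (17947/6)x^4 + (32429/2)x^3 + 58754x^2 + (259327/2)x + 265753/2


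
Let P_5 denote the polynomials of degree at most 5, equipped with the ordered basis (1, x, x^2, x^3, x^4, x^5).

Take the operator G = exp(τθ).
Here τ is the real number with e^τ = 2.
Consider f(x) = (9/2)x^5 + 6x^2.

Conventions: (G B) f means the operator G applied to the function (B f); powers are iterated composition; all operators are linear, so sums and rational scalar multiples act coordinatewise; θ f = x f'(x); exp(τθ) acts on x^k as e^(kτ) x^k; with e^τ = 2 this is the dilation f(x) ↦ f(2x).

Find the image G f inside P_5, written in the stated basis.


exp(τθ) x^k = e^(kτ) x^k; with e^τ = 2 this sends x^k to 2^k x^k
x^2 ↦ 4 x^2
x^5 ↦ 32 x^5
applying this coordinatewise to f: exp(τθ) f = 144x^5 + 24x^2

the result is g(x) = 144x^5 + 24x^2


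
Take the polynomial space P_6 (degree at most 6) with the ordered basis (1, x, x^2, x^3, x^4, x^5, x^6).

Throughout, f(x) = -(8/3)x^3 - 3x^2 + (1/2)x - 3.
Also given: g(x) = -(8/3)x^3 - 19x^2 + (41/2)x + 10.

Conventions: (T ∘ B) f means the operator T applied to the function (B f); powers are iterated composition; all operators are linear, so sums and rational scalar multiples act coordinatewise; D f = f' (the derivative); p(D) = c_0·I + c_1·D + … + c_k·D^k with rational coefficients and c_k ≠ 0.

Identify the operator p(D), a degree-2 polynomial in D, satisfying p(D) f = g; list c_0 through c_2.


D^0 f = -(8/3)x^3 - 3x^2 + (1/2)x - 3
D^1 f = -8x^2 - 6x + 1/2
D^2 f = -16x - 6
matching coefficients of g against c_0 f + c_1 Df + … from the top degree down determines the c_i
solution: c_0 = 1, c_1 = 2, c_2 = -2

p(D) = I + 2·D − 2·D^2, i.e. c_0 = 1, c_1 = 2, c_2 = -2


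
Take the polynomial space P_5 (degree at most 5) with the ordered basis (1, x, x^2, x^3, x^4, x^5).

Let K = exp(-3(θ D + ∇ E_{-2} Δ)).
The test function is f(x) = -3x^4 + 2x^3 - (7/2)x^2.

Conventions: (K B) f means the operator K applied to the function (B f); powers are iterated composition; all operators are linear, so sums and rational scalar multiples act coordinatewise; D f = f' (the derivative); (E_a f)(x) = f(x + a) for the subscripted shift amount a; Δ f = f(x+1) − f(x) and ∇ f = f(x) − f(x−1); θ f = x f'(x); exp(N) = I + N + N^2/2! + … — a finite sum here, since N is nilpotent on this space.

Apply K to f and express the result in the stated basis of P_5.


order-1 term: 108x^3 + 72x^2 - 447x + 543
order-2 term: -972x^2 - 1188x + 1728
order-3 term: 1944x + 1944
the series for exp(-3(θ D + ∇ E_{-2} Δ)) f terminates at order 3
exp(-3(θ D + ∇ E_{-2} Δ)) f = -3x^4 + 110x^3 - (1807/2)x^2 + 309x + 4215

the result is g(x) = -3x^4 + 110x^3 - (1807/2)x^2 + 309x + 4215


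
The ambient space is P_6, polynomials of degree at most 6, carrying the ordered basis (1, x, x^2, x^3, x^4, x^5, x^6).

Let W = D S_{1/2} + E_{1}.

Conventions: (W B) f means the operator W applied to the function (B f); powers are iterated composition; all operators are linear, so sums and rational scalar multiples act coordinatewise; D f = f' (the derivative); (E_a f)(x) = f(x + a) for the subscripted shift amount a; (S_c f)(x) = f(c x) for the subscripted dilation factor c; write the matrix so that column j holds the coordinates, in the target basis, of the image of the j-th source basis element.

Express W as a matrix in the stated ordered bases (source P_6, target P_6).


the matrix is [[1, 3/2, 1, 1, 1, 1, 1]; [0, 1, 5/2, 3, 4, 5, 6]; [0, 0, 1, 27/8, 6, 10, 15]; [0, 0, 0, 1, 17/4, 10, 20]; [0, 0, 0, 0, 1, 165/32, 15]; [0, 0, 0, 0, 0, 1, 195/32]; [0, 0, 0, 0, 0, 0, 1]] (rows listed top to bottom)

image of 1: 1
image of x: x + 3/2
image of x^2: x^2 + (5/2)x + 1
image of x^3: x^3 + (27/8)x^2 + 3x + 1
image of x^4: x^4 + (17/4)x^3 + 6x^2 + 4x + 1
image of x^5: x^5 + (165/32)x^4 + 10x^3 + 10x^2 + 5x + 1
image of x^6: x^6 + (195/32)x^5 + 15x^4 + 20x^3 + 15x^2 + 6x + 1
each image's coordinates form column j of the matrix


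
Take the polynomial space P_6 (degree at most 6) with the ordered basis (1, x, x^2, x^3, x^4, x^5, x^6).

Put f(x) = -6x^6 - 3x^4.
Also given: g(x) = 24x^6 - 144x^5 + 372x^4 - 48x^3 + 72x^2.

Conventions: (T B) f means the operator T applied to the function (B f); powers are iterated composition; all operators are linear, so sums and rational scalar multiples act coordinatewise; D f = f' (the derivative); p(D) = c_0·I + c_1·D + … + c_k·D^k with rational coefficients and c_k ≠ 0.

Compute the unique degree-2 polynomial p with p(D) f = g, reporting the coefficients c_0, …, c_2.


D^0 f = -6x^6 - 3x^4
D^1 f = -36x^5 - 12x^3
D^2 f = -180x^4 - 36x^2
matching coefficients of g against c_0 f + c_1 Df + … from the top degree down determines the c_i
solution: c_0 = -4, c_1 = 4, c_2 = -2

c_0 = -4, c_1 = 4, c_2 = -2


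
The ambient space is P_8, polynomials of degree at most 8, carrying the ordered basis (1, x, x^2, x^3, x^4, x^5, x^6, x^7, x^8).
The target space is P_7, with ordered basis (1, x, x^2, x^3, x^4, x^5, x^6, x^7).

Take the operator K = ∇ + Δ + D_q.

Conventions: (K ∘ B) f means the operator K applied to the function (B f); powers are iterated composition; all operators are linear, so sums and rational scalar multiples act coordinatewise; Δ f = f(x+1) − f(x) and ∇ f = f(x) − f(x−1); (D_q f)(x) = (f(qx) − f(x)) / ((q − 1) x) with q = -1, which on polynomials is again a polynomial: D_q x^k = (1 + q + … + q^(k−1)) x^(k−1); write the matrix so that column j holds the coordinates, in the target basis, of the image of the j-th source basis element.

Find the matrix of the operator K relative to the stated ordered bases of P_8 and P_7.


the matrix is [[0, 3, 0, 2, 0, 2, 0, 2, 0]; [0, 0, 4, 0, 8, 0, 12, 0, 16]; [0, 0, 0, 7, 0, 20, 0, 42, 0]; [0, 0, 0, 0, 8, 0, 40, 0, 112]; [0, 0, 0, 0, 0, 11, 0, 70, 0]; [0, 0, 0, 0, 0, 0, 12, 0, 112]; [0, 0, 0, 0, 0, 0, 0, 15, 0]; [0, 0, 0, 0, 0, 0, 0, 0, 16]] (rows listed top to bottom)

image of 1: 0
image of x: 3
image of x^2: 4x
image of x^3: 7x^2 + 2
image of x^4: 8x^3 + 8x
image of x^5: 11x^4 + 20x^2 + 2
image of x^6: 12x^5 + 40x^3 + 12x
image of x^7: 15x^6 + 70x^4 + 42x^2 + 2
image of x^8: 16x^7 + 112x^5 + 112x^3 + 16x
each image's coordinates form column j of the matrix


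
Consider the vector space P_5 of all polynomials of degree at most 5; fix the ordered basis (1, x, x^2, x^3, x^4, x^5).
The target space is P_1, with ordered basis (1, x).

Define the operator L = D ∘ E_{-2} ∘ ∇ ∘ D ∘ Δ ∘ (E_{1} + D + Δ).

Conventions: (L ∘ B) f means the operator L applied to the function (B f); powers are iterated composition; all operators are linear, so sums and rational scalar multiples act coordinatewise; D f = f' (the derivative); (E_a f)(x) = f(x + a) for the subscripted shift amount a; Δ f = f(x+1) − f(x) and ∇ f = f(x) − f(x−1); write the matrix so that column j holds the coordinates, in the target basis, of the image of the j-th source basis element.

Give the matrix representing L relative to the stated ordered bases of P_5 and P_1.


image of 1: 0
image of x: 0
image of x^2: 0
image of x^3: 0
image of x^4: 24
image of x^5: 120x + 120
each image's coordinates form column j of the matrix

the matrix is [[0, 0, 0, 0, 24, 120]; [0, 0, 0, 0, 0, 120]] (rows listed top to bottom)


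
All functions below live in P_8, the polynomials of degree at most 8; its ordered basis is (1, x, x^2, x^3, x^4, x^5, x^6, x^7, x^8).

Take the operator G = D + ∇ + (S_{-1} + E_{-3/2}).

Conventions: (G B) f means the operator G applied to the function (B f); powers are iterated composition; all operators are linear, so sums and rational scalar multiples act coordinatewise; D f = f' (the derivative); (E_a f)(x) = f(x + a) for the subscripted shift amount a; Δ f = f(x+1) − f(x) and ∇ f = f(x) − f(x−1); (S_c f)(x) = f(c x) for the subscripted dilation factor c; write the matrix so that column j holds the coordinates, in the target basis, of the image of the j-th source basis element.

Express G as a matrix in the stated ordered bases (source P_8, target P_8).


the matrix is [[2, 1/2, 5/4, -19/8, 65/16, -211/32, 665/64, -2059/128, 6305/256]; [0, 0, 1, 15/4, -19/2, 325/16, -633/16, 4655/64, -2059/16]; [0, 0, 2, 3/2, 15/2, -95/4, 975/16, -4431/32, 4655/16]; [0, 0, 0, 0, 2, 25/2, -95/2, 2275/16, -1477/4]; [0, 0, 0, 0, 2, 5/2, 75/4, -665/8, 2275/8]; [0, 0, 0, 0, 0, 0, 3, 105/4, -133]; [0, 0, 0, 0, 0, 0, 2, 7/2, 35]; [0, 0, 0, 0, 0, 0, 0, 0, 4]; [0, 0, 0, 0, 0, 0, 0, 0, 2]] (rows listed top to bottom)

image of 1: 2
image of x: 1/2
image of x^2: 2x^2 + x + 5/4
image of x^3: (3/2)x^2 + (15/4)x - 19/8
image of x^4: 2x^4 + 2x^3 + (15/2)x^2 - (19/2)x + 65/16
image of x^5: (5/2)x^4 + (25/2)x^3 - (95/4)x^2 + (325/16)x - 211/32
image of x^6: 2x^6 + 3x^5 + (75/4)x^4 - (95/2)x^3 + (975/16)x^2 - (633/16)x + 665/64
image of x^7: (7/2)x^6 + (105/4)x^5 - (665/8)x^4 + (2275/16)x^3 - (4431/32)x^2 + (4655/64)x - 2059/128
image of x^8: 2x^8 + 4x^7 + 35x^6 - 133x^5 + (2275/8)x^4 - (1477/4)x^3 + (4655/16)x^2 - (2059/16)x + 6305/256
each image's coordinates form column j of the matrix


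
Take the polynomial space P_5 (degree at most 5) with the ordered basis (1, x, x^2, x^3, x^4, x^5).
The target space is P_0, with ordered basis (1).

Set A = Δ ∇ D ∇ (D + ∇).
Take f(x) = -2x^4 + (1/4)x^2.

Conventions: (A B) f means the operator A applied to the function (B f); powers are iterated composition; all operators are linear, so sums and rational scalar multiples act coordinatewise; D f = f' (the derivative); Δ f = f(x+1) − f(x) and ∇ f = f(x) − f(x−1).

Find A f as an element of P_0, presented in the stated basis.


D f = -8x^3 + (1/2)x
∇ f = -8x^3 + 12x^2 - (15/2)x + 7/4
(D + ∇) f = -16x^3 + 12x^2 - 7x + 7/4
∇ (D + ∇) f = -48x^2 + 72x - 35
D ∇ (D + ∇) f = -96x + 72
∇ (D ∇) (D + ∇) f = -96
Δ ∇ (D ∇) (D + ∇) f = 0

g(x) = 0


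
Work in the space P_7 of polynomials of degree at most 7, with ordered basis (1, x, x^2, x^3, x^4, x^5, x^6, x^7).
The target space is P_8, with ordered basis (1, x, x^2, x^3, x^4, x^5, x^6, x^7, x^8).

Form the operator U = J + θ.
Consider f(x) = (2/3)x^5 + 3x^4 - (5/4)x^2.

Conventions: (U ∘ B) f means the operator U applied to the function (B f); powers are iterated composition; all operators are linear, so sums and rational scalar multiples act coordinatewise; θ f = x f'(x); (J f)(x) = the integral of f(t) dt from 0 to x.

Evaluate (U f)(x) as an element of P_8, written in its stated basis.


J f = (1/9)x^6 + (3/5)x^5 - (5/12)x^3
θ f = (10/3)x^5 + 12x^4 - (5/2)x^2
(J + θ) f = (1/9)x^6 + (59/15)x^5 + 12x^4 - (5/12)x^3 - (5/2)x^2

g(x) = (1/9)x^6 + (59/15)x^5 + 12x^4 - (5/12)x^3 - (5/2)x^2


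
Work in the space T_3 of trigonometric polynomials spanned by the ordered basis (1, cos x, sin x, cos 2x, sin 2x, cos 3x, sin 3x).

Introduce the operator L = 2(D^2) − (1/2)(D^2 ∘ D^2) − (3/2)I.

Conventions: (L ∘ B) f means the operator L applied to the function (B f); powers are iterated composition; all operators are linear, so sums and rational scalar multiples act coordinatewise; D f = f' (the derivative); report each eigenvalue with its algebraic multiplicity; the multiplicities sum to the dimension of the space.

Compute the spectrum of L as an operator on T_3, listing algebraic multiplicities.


image of 1: -3/2
image of cos x: -4cos x
image of sin x: -4sin x
image of cos 2x: -(35/2)cos 2x
image of sin 2x: -(35/2)sin 2x
image of cos 3x: -60cos 3x
image of sin 3x: -60sin 3x
the matrix is diagonal; its diagonal is (-3/2, -4, -4, -35/2, -35/2, -60, -60)
for a triangular matrix the eigenvalues are the diagonal entries, with algebraic multiplicity their repetition count

λ = -60 (multiplicity 2), λ = -35/2 (multiplicity 2), λ = -4 (multiplicity 2), λ = -3/2 (multiplicity 1)


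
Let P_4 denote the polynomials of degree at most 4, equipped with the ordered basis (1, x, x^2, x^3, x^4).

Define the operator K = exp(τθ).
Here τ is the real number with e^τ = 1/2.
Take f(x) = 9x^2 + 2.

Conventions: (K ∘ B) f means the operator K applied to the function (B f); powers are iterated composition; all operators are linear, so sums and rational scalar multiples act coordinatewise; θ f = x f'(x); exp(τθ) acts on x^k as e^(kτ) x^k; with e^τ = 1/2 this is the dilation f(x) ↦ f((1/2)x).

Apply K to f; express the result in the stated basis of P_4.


the result is g(x) = (9/4)x^2 + 2

exp(τθ) x^k = e^(kτ) x^k; with e^τ = 1/2 this sends x^k to (1/2)^k x^k
x^2 ↦ 1/4 x^2
applying this coordinatewise to f: exp(τθ) f = (9/4)x^2 + 2


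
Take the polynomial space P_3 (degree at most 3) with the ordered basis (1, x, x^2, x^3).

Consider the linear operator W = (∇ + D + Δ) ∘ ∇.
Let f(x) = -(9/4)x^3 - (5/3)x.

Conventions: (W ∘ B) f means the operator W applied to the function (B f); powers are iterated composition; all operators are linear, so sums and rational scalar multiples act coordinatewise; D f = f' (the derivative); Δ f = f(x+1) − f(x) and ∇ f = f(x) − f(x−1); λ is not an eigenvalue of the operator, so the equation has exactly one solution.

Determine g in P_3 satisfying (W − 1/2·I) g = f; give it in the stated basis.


the image equals g(x) = (9/2)x^3 + (496/3)x - 81

write g with unknown coordinates in the stated basis and equate coefficients in (W − 1/2·I) g = f
solving from the highest basis element down gives g = (9/2)x^3 + (496/3)x - 81
check: W g = 81x - 81/2
so W g − 1/2·g = -(9/4)x^3 - (5/3)x = f ✓


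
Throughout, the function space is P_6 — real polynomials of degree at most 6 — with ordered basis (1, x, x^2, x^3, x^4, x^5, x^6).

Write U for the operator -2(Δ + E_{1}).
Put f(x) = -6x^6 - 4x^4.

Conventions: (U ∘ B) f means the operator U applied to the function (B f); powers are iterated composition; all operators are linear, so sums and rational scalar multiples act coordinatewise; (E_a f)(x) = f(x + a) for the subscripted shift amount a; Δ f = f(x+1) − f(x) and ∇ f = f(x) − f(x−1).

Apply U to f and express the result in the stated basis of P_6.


the result is g(x) = 12x^6 + 144x^5 + 368x^4 + 544x^3 + 456x^2 + 208x + 40

Δ f = -36x^5 - 90x^4 - 136x^3 - 114x^2 - 52x - 10
E_{1} f = -6x^6 - 36x^5 - 94x^4 - 136x^3 - 114x^2 - 52x - 10
(Δ + E_{1}) f = -6x^6 - 72x^5 - 184x^4 - 272x^3 - 228x^2 - 104x - 20
(-2(Δ + E_{1})) f = 12x^6 + 144x^5 + 368x^4 + 544x^3 + 456x^2 + 208x + 40


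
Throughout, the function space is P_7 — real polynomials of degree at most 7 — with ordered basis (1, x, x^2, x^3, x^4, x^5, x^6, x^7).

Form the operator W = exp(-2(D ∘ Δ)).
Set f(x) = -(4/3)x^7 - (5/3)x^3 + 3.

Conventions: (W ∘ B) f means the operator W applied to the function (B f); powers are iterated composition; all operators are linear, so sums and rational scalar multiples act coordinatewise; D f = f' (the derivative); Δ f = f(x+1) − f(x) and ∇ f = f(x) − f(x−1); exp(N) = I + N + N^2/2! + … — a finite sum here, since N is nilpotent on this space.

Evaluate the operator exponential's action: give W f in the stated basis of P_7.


the image equals g(x) = -(4/3)x^7 + 112x^5 + 280x^4 - (5605/3)x^3 - 6440x^2 + 1252x + 30335/3

order-1 term: 112x^5 + 280x^4 + (1120/3)x^3 + 280x^2 + 132x + 86/3
order-2 term: -2240x^3 - 6720x^2 - 7840x - 3360
order-3 term: 8960x + 13440
the series for exp(-2(D ∘ Δ)) f terminates at order 3
exp(-2(D ∘ Δ)) f = -(4/3)x^7 + 112x^5 + 280x^4 - (5605/3)x^3 - 6440x^2 + 1252x + 30335/3


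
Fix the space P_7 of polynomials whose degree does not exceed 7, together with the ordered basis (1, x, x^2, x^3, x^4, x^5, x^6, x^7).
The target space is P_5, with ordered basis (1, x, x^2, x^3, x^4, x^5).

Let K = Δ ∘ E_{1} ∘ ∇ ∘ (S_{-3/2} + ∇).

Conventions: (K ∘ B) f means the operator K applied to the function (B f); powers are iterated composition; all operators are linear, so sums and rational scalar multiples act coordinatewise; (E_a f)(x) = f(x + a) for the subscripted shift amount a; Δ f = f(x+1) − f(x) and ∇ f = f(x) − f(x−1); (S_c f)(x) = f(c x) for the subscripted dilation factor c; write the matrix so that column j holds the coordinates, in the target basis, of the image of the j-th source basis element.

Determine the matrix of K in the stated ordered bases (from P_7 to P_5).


the matrix is [[0, 0, 9/2, -57/4, 663/8, -3165/16, 24519/32, -129717/64]; [0, 0, 0, -81/4, 291/2, -7545/16, 35685/16, -447699/64]; [0, 0, 0, 0, 243/4, -3165/8, 82305/32, -648585/64]; [0, 0, 0, 0, 0, -1215/8, 11895/8, -508935/64]; [0, 0, 0, 0, 0, 0, 10935/32, -216195/64]; [0, 0, 0, 0, 0, 0, 0, -45927/64]] (rows listed top to bottom)

image of 1: 0
image of x: 0
image of x^2: 9/2
image of x^3: -(81/4)x - 57/4
image of x^4: (243/4)x^2 + (291/2)x + 663/8
image of x^5: -(1215/8)x^3 - (3165/8)x^2 - (7545/16)x - 3165/16
image of x^6: (10935/32)x^4 + (11895/8)x^3 + (82305/32)x^2 + (35685/16)x + 24519/32
image of x^7: -(45927/64)x^5 - (216195/64)x^4 - (508935/64)x^3 - (648585/64)x^2 - (447699/64)x - 129717/64
each image's coordinates form column j of the matrix


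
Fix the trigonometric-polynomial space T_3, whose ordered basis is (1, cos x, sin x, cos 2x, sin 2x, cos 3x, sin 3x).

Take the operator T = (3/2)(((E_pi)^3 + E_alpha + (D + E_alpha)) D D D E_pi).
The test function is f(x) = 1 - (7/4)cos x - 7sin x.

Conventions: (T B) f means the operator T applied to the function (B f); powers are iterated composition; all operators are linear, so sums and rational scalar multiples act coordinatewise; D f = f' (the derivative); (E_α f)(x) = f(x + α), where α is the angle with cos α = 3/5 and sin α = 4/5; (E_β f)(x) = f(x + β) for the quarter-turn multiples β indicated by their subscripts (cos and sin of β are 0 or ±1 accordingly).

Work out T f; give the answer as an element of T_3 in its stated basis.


g(x) = (189/40)cos x + (1113/40)sin x

E_pi f = 1 + (7/4)cos x + 7sin x
D E_pi f = 7cos x - (7/4)sin x
D D E_pi f = -(7/4)cos x - 7sin x
D D D E_pi f = -7cos x + (7/4)sin x
E_pi (D D D) E_pi f = 7cos x - (7/4)sin x
E_pi E_pi (D D D) E_pi f = -7cos x + (7/4)sin x
E_pi E_pi E_pi (D D D) E_pi f = 7cos x - (7/4)sin x
E_alpha (D D D) E_pi f = -(14/5)cos x + (133/20)sin x
D (D D D) E_pi f = (7/4)cos x + 7sin x
E_alpha (D D D) E_pi f = -(14/5)cos x + (133/20)sin x
(D + E_alpha) (D D D) E_pi f = -(21/20)cos x + (273/20)sin x
((E_pi)^3 + E_alpha + (D + E_alpha)) (D D D) E_pi f = (63/20)cos x + (371/20)sin x
((3/2)(((E_pi)^3 + E_alpha + (D + E_alpha)) D D D E_pi)) f = (189/40)cos x + (1113/40)sin x


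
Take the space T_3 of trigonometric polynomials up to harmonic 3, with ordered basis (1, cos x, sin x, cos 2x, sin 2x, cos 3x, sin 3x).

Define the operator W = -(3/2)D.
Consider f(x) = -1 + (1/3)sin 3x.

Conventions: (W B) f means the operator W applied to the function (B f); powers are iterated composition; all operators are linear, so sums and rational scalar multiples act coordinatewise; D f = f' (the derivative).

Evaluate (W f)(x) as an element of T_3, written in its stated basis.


D f = cos 3x
(-(3/2)D) f = -(3/2)cos 3x

the result is g(x) = -(3/2)cos 3x


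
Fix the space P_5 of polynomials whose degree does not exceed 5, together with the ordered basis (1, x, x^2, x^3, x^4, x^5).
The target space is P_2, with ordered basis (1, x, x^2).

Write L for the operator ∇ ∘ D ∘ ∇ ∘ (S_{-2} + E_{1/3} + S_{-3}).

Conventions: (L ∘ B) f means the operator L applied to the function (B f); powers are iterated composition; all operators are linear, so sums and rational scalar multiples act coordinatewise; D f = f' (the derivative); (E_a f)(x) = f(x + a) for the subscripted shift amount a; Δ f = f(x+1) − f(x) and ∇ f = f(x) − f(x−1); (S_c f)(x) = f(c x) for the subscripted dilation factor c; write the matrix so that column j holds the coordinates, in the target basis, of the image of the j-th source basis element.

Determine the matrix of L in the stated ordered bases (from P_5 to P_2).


image of 1: 0
image of x: 0
image of x^2: 0
image of x^3: -204
image of x^4: 2352x - 2344
image of x^5: -16440x^2 + 32920x - 57640/3
each image's coordinates form column j of the matrix

the matrix is [[0, 0, 0, -204, -2344, -57640/3]; [0, 0, 0, 0, 2352, 32920]; [0, 0, 0, 0, 0, -16440]] (rows listed top to bottom)


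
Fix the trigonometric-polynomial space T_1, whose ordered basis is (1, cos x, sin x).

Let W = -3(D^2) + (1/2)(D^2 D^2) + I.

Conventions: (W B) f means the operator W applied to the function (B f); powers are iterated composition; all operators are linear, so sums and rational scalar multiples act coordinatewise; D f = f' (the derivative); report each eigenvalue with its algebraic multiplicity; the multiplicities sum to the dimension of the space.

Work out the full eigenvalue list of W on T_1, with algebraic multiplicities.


image of 1: 1
image of cos x: (9/2)cos x
image of sin x: (9/2)sin x
the matrix is diagonal; its diagonal is (1, 9/2, 9/2)
for a triangular matrix the eigenvalues are the diagonal entries, with algebraic multiplicity their repetition count

λ = 1 (multiplicity 1), λ = 9/2 (multiplicity 2)


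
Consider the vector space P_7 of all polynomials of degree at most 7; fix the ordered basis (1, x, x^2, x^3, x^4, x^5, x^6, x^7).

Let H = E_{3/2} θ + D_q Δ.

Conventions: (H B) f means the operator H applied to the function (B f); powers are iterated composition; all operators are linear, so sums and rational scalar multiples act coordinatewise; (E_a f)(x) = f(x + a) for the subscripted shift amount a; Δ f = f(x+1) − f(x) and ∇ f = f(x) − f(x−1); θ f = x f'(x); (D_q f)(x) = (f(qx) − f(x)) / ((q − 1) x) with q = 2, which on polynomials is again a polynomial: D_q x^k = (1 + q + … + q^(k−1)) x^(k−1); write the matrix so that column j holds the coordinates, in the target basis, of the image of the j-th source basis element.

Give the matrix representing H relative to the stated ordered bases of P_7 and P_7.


image of 1: 0
image of x: x + 3/2
image of x^2: 2x^2 + 6x + 13/2
image of x^3: 3x^3 + (27/2)x^2 + (117/4)x + 105/8
image of x^4: 4x^4 + 24x^3 + 82x^2 + 72x + 97/4
image of x^5: 5x^5 + (75/2)x^4 + (375/2)x^3 + (955/4)x^2 + (2505/16)x + 1375/32
image of x^6: 6x^6 + 54x^5 + (777/2)x^4 + 630x^3 + (4765/8)x^2 + (2547/8)x + 2379/32
image of x^7: 7x^7 + (147/2)x^6 + (3087/4)x^5 + (11823/8)x^4 + (28245/16)x^3 + (43561/32)x^2 + (39753/64)x + 16205/128
each image's coordinates form column j of the matrix

the matrix is [[0, 3/2, 13/2, 105/8, 97/4, 1375/32, 2379/32, 16205/128]; [0, 1, 6, 117/4, 72, 2505/16, 2547/8, 39753/64]; [0, 0, 2, 27/2, 82, 955/4, 4765/8, 43561/32]; [0, 0, 0, 3, 24, 375/2, 630, 28245/16]; [0, 0, 0, 0, 4, 75/2, 777/2, 11823/8]; [0, 0, 0, 0, 0, 5, 54, 3087/4]; [0, 0, 0, 0, 0, 0, 6, 147/2]; [0, 0, 0, 0, 0, 0, 0, 7]] (rows listed top to bottom)


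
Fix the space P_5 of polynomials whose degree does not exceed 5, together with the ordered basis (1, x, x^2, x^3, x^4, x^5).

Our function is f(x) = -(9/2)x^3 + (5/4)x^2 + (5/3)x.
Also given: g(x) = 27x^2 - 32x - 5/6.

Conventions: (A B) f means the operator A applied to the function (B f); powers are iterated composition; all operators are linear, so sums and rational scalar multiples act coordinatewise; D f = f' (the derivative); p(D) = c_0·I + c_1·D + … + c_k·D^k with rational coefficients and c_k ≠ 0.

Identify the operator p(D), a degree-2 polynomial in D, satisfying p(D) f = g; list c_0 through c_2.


D^0 f = -(9/2)x^3 + (5/4)x^2 + (5/3)x
D^1 f = -(27/2)x^2 + (5/2)x + 5/3
D^2 f = -27x + 5/2
matching coefficients of g against c_0 f + c_1 Df + … from the top degree down determines the c_i
solution: c_0 = 0, c_1 = -2, c_2 = 1

c_0 = 0, c_1 = -2, c_2 = 1


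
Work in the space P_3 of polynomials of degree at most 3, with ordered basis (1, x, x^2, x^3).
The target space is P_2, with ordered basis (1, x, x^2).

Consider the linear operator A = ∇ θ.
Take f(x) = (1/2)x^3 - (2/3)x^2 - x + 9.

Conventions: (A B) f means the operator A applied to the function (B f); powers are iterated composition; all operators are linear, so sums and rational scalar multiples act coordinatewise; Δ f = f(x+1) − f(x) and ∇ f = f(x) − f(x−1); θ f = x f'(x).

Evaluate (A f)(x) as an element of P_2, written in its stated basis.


θ f = (3/2)x^3 - (4/3)x^2 - x
∇ θ f = (9/2)x^2 - (43/6)x + 11/6

the image equals g(x) = (9/2)x^2 - (43/6)x + 11/6


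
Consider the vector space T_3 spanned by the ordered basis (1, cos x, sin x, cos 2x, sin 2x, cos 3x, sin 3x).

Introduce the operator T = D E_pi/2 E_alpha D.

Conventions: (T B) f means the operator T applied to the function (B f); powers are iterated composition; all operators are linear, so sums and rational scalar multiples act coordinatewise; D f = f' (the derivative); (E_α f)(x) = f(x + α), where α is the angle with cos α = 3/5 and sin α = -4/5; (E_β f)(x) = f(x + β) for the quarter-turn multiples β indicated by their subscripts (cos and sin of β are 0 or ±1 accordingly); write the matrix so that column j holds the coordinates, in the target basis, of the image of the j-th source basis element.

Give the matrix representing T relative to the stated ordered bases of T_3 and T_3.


image of 1: 0
image of cos x: -(4/5)cos x + (3/5)sin x
image of sin x: -(3/5)cos x - (4/5)sin x
image of cos 2x: -(28/25)cos 2x + (96/25)sin 2x
image of sin 2x: -(96/25)cos 2x - (28/25)sin 2x
image of cos 3x: (396/125)cos 3x + (1053/125)sin 3x
image of sin 3x: -(1053/125)cos 3x + (396/125)sin 3x
each image's coordinates form column j of the matrix

the matrix is [[0, 0, 0, 0, 0, 0, 0]; [0, -4/5, -3/5, 0, 0, 0, 0]; [0, 3/5, -4/5, 0, 0, 0, 0]; [0, 0, 0, -28/25, -96/25, 0, 0]; [0, 0, 0, 96/25, -28/25, 0, 0]; [0, 0, 0, 0, 0, 396/125, -1053/125]; [0, 0, 0, 0, 0, 1053/125, 396/125]] (rows listed top to bottom)


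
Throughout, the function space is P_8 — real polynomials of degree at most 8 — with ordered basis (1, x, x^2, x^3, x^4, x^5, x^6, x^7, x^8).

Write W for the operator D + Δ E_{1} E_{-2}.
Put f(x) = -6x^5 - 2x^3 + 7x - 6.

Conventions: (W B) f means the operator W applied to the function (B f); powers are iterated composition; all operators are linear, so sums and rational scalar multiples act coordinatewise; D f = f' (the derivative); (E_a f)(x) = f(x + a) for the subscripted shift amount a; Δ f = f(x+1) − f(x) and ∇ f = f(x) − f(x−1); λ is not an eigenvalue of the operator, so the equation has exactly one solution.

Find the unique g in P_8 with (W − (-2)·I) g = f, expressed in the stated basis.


the image equals g(x) = -3x^5 + 15x^4 - 76x^3 + 288x^2 - 724x + 912

write g with unknown coordinates in the stated basis and equate coefficients in (W − (-2)·I) g = f
solving from the highest basis element down gives g = -3x^5 + 15x^4 - 76x^3 + 288x^2 - 724x + 912
check: W g = -30x^4 + 150x^3 - 576x^2 + 1455x - 1830
so W g − (-2)·g = -6x^5 - 2x^3 + 7x - 6 = f ✓


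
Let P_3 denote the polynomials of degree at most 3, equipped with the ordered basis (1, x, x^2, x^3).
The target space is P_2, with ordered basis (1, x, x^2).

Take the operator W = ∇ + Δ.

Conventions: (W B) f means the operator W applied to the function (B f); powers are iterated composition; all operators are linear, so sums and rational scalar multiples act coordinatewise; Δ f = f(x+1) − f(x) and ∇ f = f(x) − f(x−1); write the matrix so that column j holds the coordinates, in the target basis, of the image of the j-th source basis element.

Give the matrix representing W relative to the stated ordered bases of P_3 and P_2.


the matrix is [[0, 2, 0, 2]; [0, 0, 4, 0]; [0, 0, 0, 6]] (rows listed top to bottom)

image of 1: 0
image of x: 2
image of x^2: 4x
image of x^3: 6x^2 + 2
each image's coordinates form column j of the matrix


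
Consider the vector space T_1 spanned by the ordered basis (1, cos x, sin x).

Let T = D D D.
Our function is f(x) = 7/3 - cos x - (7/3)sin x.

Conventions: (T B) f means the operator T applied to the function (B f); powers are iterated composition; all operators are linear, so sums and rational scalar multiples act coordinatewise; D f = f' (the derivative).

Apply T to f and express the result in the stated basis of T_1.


the result is g(x) = (7/3)cos x - sin x

D f = -(7/3)cos x + sin x
D D f = cos x + (7/3)sin x
D D D f = (7/3)cos x - sin x


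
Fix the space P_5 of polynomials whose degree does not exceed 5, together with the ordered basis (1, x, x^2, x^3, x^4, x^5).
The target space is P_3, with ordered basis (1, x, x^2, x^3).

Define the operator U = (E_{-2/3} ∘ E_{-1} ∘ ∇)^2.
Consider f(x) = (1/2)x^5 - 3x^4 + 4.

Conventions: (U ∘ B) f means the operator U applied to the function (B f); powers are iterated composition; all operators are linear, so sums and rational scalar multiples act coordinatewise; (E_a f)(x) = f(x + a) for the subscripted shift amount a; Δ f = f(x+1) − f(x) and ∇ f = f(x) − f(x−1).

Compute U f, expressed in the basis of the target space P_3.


the result is g(x) = 10x^3 - 166x^2 + (2641/3)x - 40969/27

∇ f = (5/2)x^4 - 17x^3 + 23x^2 - (29/2)x + 7/2
E_{-1} ∇ f = (5/2)x^4 - 27x^3 + 89x^2 - (243/2)x + 121/2
E_{-2/3} E_{-1} ∇ f = (5/2)x^4 - (101/3)x^3 + (449/3)x^2 - (15073/54)x + 30707/162
∇ (E_{-2/3} ∘ E_{-1} ∘ ∇) f = 10x^3 - 116x^2 + (1231/3)x - 12554/27
E_{-1} ∇ (E_{-2/3} ∘ E_{-1} ∘ ∇) f = 10x^3 - 146x^2 + (2017/3)x - 27035/27
E_{-2/3} E_{-1} ∇ (E_{-2/3} ∘ E_{-1} ∘ ∇) f = 10x^3 - 166x^2 + (2641/3)x - 40969/27


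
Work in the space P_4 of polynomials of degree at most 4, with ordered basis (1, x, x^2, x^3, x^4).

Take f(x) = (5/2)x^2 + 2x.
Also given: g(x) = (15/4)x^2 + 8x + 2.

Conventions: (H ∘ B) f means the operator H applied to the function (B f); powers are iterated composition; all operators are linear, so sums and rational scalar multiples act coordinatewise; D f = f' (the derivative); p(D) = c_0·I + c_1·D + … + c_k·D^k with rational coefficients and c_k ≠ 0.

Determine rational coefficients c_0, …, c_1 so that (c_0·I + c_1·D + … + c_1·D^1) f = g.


D^0 f = (5/2)x^2 + 2x
D^1 f = 5x + 2
matching coefficients of g against c_0 f + c_1 Df + … from the top degree down determines the c_i
solution: c_0 = 3/2, c_1 = 1

c_0 = 3/2, c_1 = 1


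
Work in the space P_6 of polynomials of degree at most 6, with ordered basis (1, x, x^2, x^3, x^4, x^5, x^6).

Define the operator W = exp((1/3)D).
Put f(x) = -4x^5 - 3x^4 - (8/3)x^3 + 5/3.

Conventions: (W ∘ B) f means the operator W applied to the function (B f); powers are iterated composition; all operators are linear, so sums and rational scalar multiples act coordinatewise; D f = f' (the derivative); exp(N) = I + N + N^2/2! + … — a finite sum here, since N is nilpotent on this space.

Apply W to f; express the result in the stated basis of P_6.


the image equals g(x) = -4x^5 - (29/3)x^4 - (100/9)x^3 - (166/27)x^2 - (128/81)x + 368/243

order-1 term: -(20/3)x^4 - 4x^3 - (8/3)x^2
order-2 term: -(40/9)x^3 - 2x^2 - (8/9)x
order-3 term: -(40/27)x^2 - (4/9)x - 8/81
order-4 term: -(20/81)x - 1/27
order-5 term: -4/243
the series for exp((1/3)D) f terminates at order 5
exp((1/3)D) f = -4x^5 - (29/3)x^4 - (100/9)x^3 - (166/27)x^2 - (128/81)x + 368/243


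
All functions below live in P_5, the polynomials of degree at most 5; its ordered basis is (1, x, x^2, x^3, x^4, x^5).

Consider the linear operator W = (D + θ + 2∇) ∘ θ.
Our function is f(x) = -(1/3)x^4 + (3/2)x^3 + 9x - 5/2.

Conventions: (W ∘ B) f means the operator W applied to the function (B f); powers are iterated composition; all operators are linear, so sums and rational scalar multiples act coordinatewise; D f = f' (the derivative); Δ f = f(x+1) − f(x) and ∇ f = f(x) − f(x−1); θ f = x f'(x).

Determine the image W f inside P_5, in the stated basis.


g(x) = -(16/3)x^4 - (5/2)x^3 + (113/2)x^2 - (86/3)x + 116/3

θ f = -(4/3)x^4 + (9/2)x^3 + 9x
D θ f = -(16/3)x^3 + (27/2)x^2 + 9
θ θ f = -(16/3)x^4 + (27/2)x^3 + 9x
∇ θ f = -(16/3)x^3 + (43/2)x^2 - (113/6)x + 89/6
(2∇) θ f = -(32/3)x^3 + 43x^2 - (113/3)x + 89/3
(D + θ + 2∇) θ f = -(16/3)x^4 - (5/2)x^3 + (113/2)x^2 - (86/3)x + 116/3


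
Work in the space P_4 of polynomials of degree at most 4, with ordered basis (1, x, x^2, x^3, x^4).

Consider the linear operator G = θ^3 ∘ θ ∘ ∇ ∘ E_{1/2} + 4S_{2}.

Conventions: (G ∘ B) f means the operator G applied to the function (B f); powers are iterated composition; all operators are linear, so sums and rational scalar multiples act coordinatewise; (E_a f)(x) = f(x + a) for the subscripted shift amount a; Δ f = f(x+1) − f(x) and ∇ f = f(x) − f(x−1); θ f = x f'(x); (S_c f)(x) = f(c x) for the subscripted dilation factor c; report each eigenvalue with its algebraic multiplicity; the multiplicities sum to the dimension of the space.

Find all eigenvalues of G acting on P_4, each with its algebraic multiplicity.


image of 1: 4
image of x: 8x
image of x^2: 16x^2 + 2x
image of x^3: 32x^3 + 48x^2
image of x^4: 64x^4 + 324x^3 + x
the matrix is upper triangular; its diagonal is (4, 8, 16, 32, 64)
for a triangular matrix the eigenvalues are the diagonal entries, with algebraic multiplicity their repetition count

λ = 4 (multiplicity 1), λ = 8 (multiplicity 1), λ = 16 (multiplicity 1), λ = 32 (multiplicity 1), λ = 64 (multiplicity 1)


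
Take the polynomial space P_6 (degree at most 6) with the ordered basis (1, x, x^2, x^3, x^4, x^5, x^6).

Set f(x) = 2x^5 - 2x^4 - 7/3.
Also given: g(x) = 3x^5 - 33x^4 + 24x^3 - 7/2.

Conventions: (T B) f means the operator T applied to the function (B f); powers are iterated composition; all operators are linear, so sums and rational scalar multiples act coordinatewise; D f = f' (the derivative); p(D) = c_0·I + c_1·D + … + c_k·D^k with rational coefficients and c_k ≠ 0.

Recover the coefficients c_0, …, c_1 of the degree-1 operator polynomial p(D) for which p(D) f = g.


D^0 f = 2x^5 - 2x^4 - 7/3
D^1 f = 10x^4 - 8x^3
matching coefficients of g against c_0 f + c_1 Df + … from the top degree down determines the c_i
solution: c_0 = 3/2, c_1 = -3

c_0 = 3/2, c_1 = -3


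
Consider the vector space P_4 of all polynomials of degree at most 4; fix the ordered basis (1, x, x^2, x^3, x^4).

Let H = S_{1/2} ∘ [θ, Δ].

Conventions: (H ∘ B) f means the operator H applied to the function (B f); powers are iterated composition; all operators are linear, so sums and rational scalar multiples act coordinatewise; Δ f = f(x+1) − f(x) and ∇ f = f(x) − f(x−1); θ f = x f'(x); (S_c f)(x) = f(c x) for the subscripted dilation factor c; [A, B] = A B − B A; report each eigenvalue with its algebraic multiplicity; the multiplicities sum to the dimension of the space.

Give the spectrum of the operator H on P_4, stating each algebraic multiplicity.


image of 1: 0
image of x: -1
image of x^2: -x - 2
image of x^3: -(3/4)x^2 - 3x - 3
image of x^4: -(1/2)x^3 - 3x^2 - 6x - 4
the matrix is upper triangular; its diagonal is (0, 0, 0, 0, 0)
for a triangular matrix the eigenvalues are the diagonal entries, with algebraic multiplicity their repetition count

λ = 0 (multiplicity 5)


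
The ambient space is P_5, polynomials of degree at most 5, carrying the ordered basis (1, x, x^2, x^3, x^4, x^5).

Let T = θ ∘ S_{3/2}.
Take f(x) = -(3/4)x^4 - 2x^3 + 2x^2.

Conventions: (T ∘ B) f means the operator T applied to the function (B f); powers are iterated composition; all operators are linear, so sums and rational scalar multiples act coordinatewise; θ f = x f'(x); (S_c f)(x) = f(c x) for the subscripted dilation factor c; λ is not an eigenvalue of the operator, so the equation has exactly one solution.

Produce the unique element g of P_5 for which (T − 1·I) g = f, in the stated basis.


g(x) = -(3/77)x^4 - (16/73)x^3 + (4/7)x^2

write g with unknown coordinates in the stated basis and equate coefficients in (T − 1·I) g = f
solving from the highest basis element down gives g = -(3/77)x^4 - (16/73)x^3 + (4/7)x^2
check: T g = -(243/308)x^4 - (162/73)x^3 + (18/7)x^2
so T g − 1·g = -(3/4)x^4 - 2x^3 + 2x^2 = f ✓


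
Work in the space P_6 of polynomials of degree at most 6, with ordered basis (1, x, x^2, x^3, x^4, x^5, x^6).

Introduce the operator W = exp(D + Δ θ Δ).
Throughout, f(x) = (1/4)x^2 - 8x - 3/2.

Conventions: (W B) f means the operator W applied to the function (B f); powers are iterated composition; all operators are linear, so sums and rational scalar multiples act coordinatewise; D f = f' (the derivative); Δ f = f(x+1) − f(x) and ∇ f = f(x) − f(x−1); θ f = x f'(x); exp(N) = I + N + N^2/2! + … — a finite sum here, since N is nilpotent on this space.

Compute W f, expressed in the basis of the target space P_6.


g(x) = (1/4)x^2 - (15/2)x - 35/4

order-1 term: (1/2)x - 15/2
order-2 term: 1/4
the series for exp(D + Δ θ Δ) f terminates at order 2
exp(D + Δ θ Δ) f = (1/4)x^2 - (15/2)x - 35/4


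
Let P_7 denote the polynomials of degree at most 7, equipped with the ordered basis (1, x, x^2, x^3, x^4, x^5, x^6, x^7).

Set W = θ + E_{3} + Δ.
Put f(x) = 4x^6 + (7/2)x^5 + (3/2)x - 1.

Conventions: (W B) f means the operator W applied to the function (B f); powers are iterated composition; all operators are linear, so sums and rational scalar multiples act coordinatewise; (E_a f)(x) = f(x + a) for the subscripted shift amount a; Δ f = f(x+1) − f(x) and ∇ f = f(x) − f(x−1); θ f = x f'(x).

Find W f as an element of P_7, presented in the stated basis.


θ f = 24x^6 + (35/2)x^5 + (3/2)x
E_{3} f = 4x^6 + (151/2)x^5 + (1185/2)x^4 + 2475x^3 + 5805x^2 + 7251x + 3770
Δ f = 24x^5 + (155/2)x^4 + 115x^3 + 95x^2 + (83/2)x + 9
(θ + E_{3} + Δ) f = 28x^6 + 117x^5 + 670x^4 + 2590x^3 + 5900x^2 + 7294x + 3779

the image equals g(x) = 28x^6 + 117x^5 + 670x^4 + 2590x^3 + 5900x^2 + 7294x + 3779


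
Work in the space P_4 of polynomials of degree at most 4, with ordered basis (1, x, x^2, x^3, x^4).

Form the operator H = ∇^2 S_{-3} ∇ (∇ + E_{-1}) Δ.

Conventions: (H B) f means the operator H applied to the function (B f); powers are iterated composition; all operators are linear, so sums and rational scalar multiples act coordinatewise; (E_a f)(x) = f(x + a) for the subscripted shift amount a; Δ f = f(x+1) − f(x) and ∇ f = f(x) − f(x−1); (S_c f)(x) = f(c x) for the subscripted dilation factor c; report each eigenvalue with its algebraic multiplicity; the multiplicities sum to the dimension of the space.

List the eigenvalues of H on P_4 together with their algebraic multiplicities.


λ = 0 (multiplicity 5)

image of 1: 0
image of x: 0
image of x^2: 0
image of x^3: 0
image of x^4: 216
the matrix is upper triangular; its diagonal is (0, 0, 0, 0, 0)
for a triangular matrix the eigenvalues are the diagonal entries, with algebraic multiplicity their repetition count


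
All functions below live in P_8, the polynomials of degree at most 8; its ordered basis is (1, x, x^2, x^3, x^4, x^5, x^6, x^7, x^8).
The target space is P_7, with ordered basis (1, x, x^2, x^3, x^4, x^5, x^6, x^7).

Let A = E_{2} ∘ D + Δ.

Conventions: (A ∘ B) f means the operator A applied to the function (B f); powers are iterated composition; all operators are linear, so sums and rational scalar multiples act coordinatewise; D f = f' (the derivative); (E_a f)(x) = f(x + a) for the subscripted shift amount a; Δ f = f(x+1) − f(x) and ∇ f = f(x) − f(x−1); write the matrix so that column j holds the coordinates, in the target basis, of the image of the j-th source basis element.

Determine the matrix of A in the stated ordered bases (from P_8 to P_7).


image of 1: 0
image of x: 2
image of x^2: 4x + 5
image of x^3: 6x^2 + 15x + 13
image of x^4: 8x^3 + 30x^2 + 52x + 33
image of x^5: 10x^4 + 50x^3 + 130x^2 + 165x + 81
image of x^6: 12x^5 + 75x^4 + 260x^3 + 495x^2 + 486x + 193
image of x^7: 14x^6 + 105x^5 + 455x^4 + 1155x^3 + 1701x^2 + 1351x + 449
image of x^8: 16x^7 + 140x^6 + 728x^5 + 2310x^4 + 4536x^3 + 5404x^2 + 3592x + 1025
each image's coordinates form column j of the matrix

the matrix is [[0, 2, 5, 13, 33, 81, 193, 449, 1025]; [0, 0, 4, 15, 52, 165, 486, 1351, 3592]; [0, 0, 0, 6, 30, 130, 495, 1701, 5404]; [0, 0, 0, 0, 8, 50, 260, 1155, 4536]; [0, 0, 0, 0, 0, 10, 75, 455, 2310]; [0, 0, 0, 0, 0, 0, 12, 105, 728]; [0, 0, 0, 0, 0, 0, 0, 14, 140]; [0, 0, 0, 0, 0, 0, 0, 0, 16]] (rows listed top to bottom)
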